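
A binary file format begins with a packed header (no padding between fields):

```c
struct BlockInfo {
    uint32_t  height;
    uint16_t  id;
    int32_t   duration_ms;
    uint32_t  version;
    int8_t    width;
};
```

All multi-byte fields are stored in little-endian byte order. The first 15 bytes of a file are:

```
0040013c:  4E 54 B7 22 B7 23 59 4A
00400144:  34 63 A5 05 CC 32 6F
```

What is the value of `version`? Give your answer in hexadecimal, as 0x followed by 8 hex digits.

`version` follows `height` (4 B), `id` (2 B), `duration_ms` (4 B), so it starts at offset 4 + 2 + 4 = 10 and occupies 4 bytes.
Bytes at offsets 10..13: A5 05 CC 32.
Little-endian stores the least-significant byte at the lowest address.
Reassemble most-significant byte first: 32 CC 05 A5 → 0x32CC05A5.

0x32CC05A5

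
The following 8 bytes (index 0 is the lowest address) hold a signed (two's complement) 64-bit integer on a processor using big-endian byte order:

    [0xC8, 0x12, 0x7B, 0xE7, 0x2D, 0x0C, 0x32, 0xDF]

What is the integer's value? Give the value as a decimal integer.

Big-endian stores the most-significant byte at the lowest address.
The bytes are already most-significant first: 0xC8127BE72D0C32DF.
Top bit is set, so as a signed 64-bit value this is 0xC8127BE72D0C32DF − 2^64 = -4030022483719736609.

-4030022483719736609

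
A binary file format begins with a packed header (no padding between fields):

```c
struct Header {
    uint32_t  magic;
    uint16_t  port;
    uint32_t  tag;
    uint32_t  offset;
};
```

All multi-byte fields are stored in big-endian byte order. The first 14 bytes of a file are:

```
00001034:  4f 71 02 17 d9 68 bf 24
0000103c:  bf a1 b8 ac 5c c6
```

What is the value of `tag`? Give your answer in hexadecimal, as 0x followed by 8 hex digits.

0xBF24BFA1

`tag` follows `magic` (4 B), `port` (2 B), so it starts at offset 4 + 2 = 6 and occupies 4 bytes.
Bytes at offsets 6..9: BF 24 BF A1.
In big-endian order the high byte comes first in memory.
The bytes are already most-significant first: 0xBF24BFA1.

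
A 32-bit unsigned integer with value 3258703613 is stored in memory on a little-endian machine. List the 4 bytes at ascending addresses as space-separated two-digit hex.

3258703613 in hexadecimal, padded to 32 bits, is 0xC23BDEFD.
Split into bytes (most-significant first): C2 3B DE FD.
Little-endian: lowest address holds the least-significant byte.
So at ascending addresses the bytes are FD DE 3B C2.

FD DE 3B C2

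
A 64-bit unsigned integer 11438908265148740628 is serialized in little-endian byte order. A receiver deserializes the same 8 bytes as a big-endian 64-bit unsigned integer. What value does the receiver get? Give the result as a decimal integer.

1473934998744252318

11438908265148740628 in 64-bit hexadecimal is 0x9EBF2A7612787414.
Stored little-endian, the bytes at ascending addresses are 14 74 78 12 76 2A BF 9E.
Read back as big-endian, the last byte is least significant, giving 0x14747812762ABF9E.
0x14747812762ABF9E = 1473934998744252318.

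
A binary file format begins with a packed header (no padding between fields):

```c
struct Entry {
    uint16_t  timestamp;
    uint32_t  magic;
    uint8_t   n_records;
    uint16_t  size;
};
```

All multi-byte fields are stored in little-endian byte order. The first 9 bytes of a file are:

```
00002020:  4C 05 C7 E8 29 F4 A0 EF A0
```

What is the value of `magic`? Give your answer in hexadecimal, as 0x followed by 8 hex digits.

0xF429E8C7

`magic` follows `timestamp` (2 bytes), so it starts at byte offset 2 and occupies 4 bytes.
Bytes at offsets 2..5: C7 E8 29 F4.
Little-endian stores the least-significant byte at the lowest address.
Reassemble most-significant byte first: F4 29 E8 C7 → 0xF429E8C7.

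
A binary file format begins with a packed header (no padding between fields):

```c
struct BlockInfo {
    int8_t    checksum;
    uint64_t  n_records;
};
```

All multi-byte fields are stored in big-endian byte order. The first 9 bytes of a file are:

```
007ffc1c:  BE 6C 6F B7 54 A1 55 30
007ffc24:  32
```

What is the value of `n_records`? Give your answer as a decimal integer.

`n_records` follows `checksum` (1 byte), so it starts at byte offset 1 and occupies 8 bytes.
Bytes at offsets 1..8: 6C 6F B7 54 A1 55 30 32.
Big-endian stores the most-significant byte at the lowest address.
The bytes are already most-significant first: 0x6C6FB754A1553032.
0x6C6FB754A1553032 = 7813665452622950450.

7813665452622950450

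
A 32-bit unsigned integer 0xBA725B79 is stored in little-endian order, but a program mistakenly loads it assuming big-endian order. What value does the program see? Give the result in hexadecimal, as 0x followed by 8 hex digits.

0x795B72BA

Stored little-endian, the bytes at ascending addresses are 79 5B 72 BA.
Read back as big-endian, the last byte is least significant, giving 0x795B72BA.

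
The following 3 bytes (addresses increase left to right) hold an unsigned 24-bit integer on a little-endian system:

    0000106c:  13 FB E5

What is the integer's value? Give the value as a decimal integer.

15072019

Little-endian: lowest address holds the least-significant byte.
Reassemble most-significant byte first: E5 FB 13 → 0xE5FB13.
0xE5FB13 = 15072019.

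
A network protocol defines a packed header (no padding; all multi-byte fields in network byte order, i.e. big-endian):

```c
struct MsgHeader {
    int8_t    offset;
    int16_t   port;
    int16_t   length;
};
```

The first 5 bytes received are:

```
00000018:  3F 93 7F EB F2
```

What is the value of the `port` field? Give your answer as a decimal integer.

`port` follows `offset` (1 byte), so it starts at byte offset 1 and occupies 2 bytes.
Bytes at offsets 1..2: 93 7F.
Big-endian: lowest address holds the most-significant byte.
The bytes are already most-significant first: 0x937F.
Top bit is set, so as a signed 16-bit value this is 0x937F − 2^16 = -27777.

-27777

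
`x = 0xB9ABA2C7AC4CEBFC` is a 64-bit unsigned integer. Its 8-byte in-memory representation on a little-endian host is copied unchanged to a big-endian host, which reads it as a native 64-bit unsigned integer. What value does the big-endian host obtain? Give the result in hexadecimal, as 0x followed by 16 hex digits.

Stored little-endian, the bytes at ascending addresses are FC EB 4C AC C7 A2 AB B9.
Read back as big-endian, the last byte is least significant, giving 0xFCEB4CACC7A2ABB9.

0xFCEB4CACC7A2ABB9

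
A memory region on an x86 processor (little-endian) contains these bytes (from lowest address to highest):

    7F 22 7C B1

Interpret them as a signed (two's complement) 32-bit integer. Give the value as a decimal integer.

-1317264769

Little-endian: lowest address holds the least-significant byte.
Reassemble most-significant byte first: B1 7C 22 7F → 0xB17C227F.
Top bit is set, so as a signed 32-bit value this is 0xB17C227F − 2^32 = -1317264769.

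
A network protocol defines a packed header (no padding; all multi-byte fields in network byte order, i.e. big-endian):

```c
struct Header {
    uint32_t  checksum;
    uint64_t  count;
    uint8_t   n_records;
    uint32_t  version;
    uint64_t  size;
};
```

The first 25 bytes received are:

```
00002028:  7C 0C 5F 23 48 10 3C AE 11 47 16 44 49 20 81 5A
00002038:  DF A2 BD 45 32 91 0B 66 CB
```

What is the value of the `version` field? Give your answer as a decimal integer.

`version` follows `checksum` (4 B), `count` (8 B), `n_records` (1 B), so it starts at offset 4 + 8 + 1 = 13 and occupies 4 bytes.
Bytes at offsets 13..16: 20 81 5A DF.
Big-endian stores the most-significant byte at the lowest address.
The bytes are already most-significant first: 0x20815ADF.
0x20815ADF = 545348319.

545348319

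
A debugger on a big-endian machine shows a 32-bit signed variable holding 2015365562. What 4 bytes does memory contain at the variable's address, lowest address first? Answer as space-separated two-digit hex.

2015365562 in hexadecimal, padded to 32 bits, is 0x782009BA.
Split into bytes (most-significant first): 78 20 09 BA.
Big-endian stores the most-significant byte at the lowest address.
So the memory order matches the most-significant-first order: 78 20 09 BA.

78 20 09 BA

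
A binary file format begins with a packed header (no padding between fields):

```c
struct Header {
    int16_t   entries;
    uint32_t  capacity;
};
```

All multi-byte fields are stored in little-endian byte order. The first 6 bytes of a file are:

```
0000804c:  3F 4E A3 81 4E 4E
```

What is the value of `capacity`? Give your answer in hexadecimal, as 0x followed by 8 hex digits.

0x4E4E81A3

`capacity` follows `entries` (2 bytes), so it starts at byte offset 2 and occupies 4 bytes.
Bytes at offsets 2..5: A3 81 4E 4E.
In little-endian order the low byte comes first in memory.
Reassemble most-significant byte first: 4E 4E 81 A3 → 0x4E4E81A3.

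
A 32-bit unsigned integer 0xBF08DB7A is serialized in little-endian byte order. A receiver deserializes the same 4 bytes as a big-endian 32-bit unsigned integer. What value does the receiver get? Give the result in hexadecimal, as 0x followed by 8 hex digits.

0x7ADB08BF

Stored little-endian, the bytes at ascending addresses are 7A DB 08 BF.
Read back as big-endian, the last byte is least significant, giving 0x7ADB08BF.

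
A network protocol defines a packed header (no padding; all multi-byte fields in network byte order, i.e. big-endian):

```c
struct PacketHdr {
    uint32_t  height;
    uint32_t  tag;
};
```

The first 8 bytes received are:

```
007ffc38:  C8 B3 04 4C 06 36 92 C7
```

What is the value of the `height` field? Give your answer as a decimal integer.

`height` is the first field, at byte offset 0, occupying 4 bytes.
Bytes at offsets 0..3: C8 B3 04 4C.
In big-endian order the high byte comes first in memory.
The bytes are already most-significant first: 0xC8B3044C.
0xC8B3044C = 3367175244.

3367175244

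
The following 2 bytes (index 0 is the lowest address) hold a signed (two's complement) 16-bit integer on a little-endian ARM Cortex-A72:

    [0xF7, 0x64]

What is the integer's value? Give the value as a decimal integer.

Little-endian stores the least-significant byte at the lowest address.
Reassemble most-significant byte first: 64 F7 → 0x64F7.
0x64F7 = 25847.

25847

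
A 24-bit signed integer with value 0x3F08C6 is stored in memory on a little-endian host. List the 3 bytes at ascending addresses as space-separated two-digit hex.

C6 08 3F

Split into bytes (most-significant first): 3F 08 C6.
Little-endian stores the least-significant byte at the lowest address.
So at ascending addresses the bytes are C6 08 3F.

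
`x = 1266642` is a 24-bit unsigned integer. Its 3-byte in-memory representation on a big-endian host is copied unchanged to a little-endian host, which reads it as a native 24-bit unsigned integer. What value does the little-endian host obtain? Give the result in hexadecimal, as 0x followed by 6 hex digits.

1266642 in 24-bit hexadecimal is 0x1353D2.
Stored big-endian, the bytes at ascending addresses are 13 53 D2.
Read back as little-endian, the first byte is least significant, giving 0xD25313.

0xD25313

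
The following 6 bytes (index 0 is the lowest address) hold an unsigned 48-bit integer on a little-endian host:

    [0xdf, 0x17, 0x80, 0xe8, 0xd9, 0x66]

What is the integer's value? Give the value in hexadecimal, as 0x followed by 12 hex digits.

Little-endian: lowest address holds the least-significant byte.
Reassemble most-significant byte first: 66 D9 E8 80 17 DF → 0x66D9E88017DF.

0x66D9E88017DF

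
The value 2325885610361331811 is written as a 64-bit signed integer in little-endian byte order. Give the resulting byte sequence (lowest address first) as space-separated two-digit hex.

63 A0 C7 B9 A3 34 47 20

2325885610361331811 in hexadecimal, padded to 64 bits, is 0x204734A3B9C7A063.
Split into bytes (most-significant first): 20 47 34 A3 B9 C7 A0 63.
Little-endian: lowest address holds the least-significant byte.
So at ascending addresses the bytes are 63 A0 C7 B9 A3 34 47 20.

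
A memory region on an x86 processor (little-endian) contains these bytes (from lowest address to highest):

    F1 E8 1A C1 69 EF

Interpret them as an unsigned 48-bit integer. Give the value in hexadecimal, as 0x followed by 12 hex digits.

In little-endian order the low byte comes first in memory.
Reassemble most-significant byte first: EF 69 C1 1A E8 F1 → 0xEF69C11AE8F1.

0xEF69C11AE8F1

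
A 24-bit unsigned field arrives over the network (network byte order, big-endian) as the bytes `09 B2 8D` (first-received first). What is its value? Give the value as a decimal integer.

635533

Big-endian stores the most-significant byte at the lowest address.
The bytes are already most-significant first: 0x09B28D.
0x09B28D = 635533.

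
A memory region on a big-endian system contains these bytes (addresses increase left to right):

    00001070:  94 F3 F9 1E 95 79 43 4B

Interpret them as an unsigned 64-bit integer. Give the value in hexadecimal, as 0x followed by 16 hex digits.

0x94F3F91E9579434B

Big-endian stores the most-significant byte at the lowest address.
The bytes are already most-significant first: 0x94F3F91E9579434B.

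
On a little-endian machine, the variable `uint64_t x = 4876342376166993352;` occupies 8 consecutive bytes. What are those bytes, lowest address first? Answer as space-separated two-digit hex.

4876342376166993352 in hexadecimal, padded to 64 bits, is 0x43AC3F8E1E9E2DC8.
Split into bytes (most-significant first): 43 AC 3F 8E 1E 9E 2D C8.
Little-endian stores the least-significant byte at the lowest address.
So at ascending addresses the bytes are C8 2D 9E 1E 8E 3F AC 43.

C8 2D 9E 1E 8E 3F AC 43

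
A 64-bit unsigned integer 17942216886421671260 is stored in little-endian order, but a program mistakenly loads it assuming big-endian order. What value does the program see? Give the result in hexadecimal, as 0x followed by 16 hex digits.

0x5CCD2D3E328FFFF8

17942216886421671260 in 64-bit hexadecimal is 0xF8FF8F323E2DCD5C.
Stored little-endian, the bytes at ascending addresses are 5C CD 2D 3E 32 8F FF F8.
Read back as big-endian, the last byte is least significant, giving 0x5CCD2D3E328FFFF8.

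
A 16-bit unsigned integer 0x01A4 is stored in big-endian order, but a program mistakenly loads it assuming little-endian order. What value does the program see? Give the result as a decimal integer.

41985

Stored big-endian, the bytes at ascending addresses are 01 A4.
Read back as little-endian, the first byte is least significant, giving 0xA401.
0xA401 = 41985.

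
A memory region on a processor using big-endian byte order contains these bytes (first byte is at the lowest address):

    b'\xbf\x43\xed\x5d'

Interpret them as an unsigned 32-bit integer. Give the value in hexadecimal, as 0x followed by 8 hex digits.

Big-endian: lowest address holds the most-significant byte.
The bytes are already most-significant first: 0xBF43ED5D.

0xBF43ED5D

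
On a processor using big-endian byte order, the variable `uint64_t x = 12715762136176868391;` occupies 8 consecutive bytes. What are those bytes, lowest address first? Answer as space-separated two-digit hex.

B0 77 76 4A B7 2F 3C 27

12715762136176868391 in hexadecimal, padded to 64 bits, is 0xB077764AB72F3C27.
Split into bytes (most-significant first): B0 77 76 4A B7 2F 3C 27.
Big-endian: lowest address holds the most-significant byte.
So the memory order matches the most-significant-first order: B0 77 76 4A B7 2F 3C 27.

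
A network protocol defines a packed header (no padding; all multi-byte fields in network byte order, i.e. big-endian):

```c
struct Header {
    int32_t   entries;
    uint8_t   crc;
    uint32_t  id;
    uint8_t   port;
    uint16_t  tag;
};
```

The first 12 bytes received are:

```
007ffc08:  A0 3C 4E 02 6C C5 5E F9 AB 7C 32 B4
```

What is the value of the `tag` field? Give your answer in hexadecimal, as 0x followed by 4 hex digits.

0x32B4

`tag` follows `entries` (4 B), `crc` (1 B), `id` (4 B), `port` (1 B), so it starts at offset 4 + 1 + 4 + 1 = 10 and occupies 2 bytes.
Bytes at offsets 10..11: 32 B4.
In big-endian order the high byte comes first in memory.
The bytes are already most-significant first: 0x32B4.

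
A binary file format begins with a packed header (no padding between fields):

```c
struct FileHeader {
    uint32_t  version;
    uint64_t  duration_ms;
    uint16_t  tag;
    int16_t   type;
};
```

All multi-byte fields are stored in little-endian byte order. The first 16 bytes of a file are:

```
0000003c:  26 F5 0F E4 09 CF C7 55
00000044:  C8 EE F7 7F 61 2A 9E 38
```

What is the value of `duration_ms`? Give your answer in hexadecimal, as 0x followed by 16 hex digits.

0x7FF7EEC855C7CF09

`duration_ms` follows `version` (4 bytes), so it starts at byte offset 4 and occupies 8 bytes.
Bytes at offsets 4..11: 09 CF C7 55 C8 EE F7 7F.
In little-endian order the low byte comes first in memory.
Reassemble most-significant byte first: 7F F7 EE C8 55 C7 CF 09 → 0x7FF7EEC855C7CF09.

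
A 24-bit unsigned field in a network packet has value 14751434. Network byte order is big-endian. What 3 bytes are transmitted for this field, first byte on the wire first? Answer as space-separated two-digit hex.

14751434 in hexadecimal, padded to 24 bits, is 0xE116CA.
Split into bytes (most-significant first): E1 16 CA.
Big-endian stores the most-significant byte at the lowest address.
So the memory order matches the most-significant-first order: E1 16 CA.

E1 16 CA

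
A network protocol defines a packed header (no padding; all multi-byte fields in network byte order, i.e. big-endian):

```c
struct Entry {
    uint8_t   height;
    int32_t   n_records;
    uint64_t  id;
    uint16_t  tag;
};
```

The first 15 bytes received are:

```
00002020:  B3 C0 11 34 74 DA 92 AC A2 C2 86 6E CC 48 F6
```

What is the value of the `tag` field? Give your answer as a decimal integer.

18678

`tag` follows `height` (1 B), `n_records` (4 B), `id` (8 B), so it starts at offset 1 + 4 + 8 = 13 and occupies 2 bytes.
Bytes at offsets 13..14: 48 F6.
Big-endian stores the most-significant byte at the lowest address.
The bytes are already most-significant first: 0x48F6.
0x48F6 = 18678.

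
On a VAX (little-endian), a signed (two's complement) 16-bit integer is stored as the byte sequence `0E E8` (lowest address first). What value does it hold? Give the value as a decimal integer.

-6130

Little-endian: lowest address holds the least-significant byte.
Reassemble most-significant byte first: E8 0E → 0xE80E.
Top bit is set, so as a signed 16-bit value this is 0xE80E − 2^16 = -6130.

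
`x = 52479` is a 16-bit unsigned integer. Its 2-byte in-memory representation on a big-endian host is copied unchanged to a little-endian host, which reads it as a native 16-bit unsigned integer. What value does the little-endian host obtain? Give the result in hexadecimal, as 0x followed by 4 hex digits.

0xFFCC

52479 in 16-bit hexadecimal is 0xCCFF.
Stored big-endian, the bytes at ascending addresses are CC FF.
Read back as little-endian, the first byte is least significant, giving 0xFFCC.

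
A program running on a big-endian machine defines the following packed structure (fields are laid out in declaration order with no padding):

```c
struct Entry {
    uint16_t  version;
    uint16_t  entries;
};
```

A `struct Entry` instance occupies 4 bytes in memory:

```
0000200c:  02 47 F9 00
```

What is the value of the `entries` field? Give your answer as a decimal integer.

`entries` follows `version` (2 bytes), so it starts at byte offset 2 and occupies 2 bytes.
Bytes at offsets 2..3: F9 00.
In big-endian order the high byte comes first in memory.
The bytes are already most-significant first: 0xF900.
0xF900 = 63744.

63744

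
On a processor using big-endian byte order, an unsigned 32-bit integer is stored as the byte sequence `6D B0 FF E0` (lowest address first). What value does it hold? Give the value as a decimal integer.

1840316384

Big-endian stores the most-significant byte at the lowest address.
The bytes are already most-significant first: 0x6DB0FFE0.
0x6DB0FFE0 = 1840316384.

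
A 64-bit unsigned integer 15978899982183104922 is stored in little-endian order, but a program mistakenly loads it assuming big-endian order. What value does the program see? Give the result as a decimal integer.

11097297998771962077

15978899982183104922 in 64-bit hexadecimal is 0xDDC074DFBB85019A.
Stored little-endian, the bytes at ascending addresses are 9A 01 85 BB DF 74 C0 DD.
Read back as big-endian, the last byte is least significant, giving 0x9A0185BBDF74C0DD.
0x9A0185BBDF74C0DD = 11097297998771962077.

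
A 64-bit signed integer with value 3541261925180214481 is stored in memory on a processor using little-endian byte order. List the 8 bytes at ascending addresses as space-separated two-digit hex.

D1 8C FB 62 F5 16 25 31

3541261925180214481 in hexadecimal, padded to 64 bits, is 0x312516F562FB8CD1.
Split into bytes (most-significant first): 31 25 16 F5 62 FB 8C D1.
Little-endian stores the least-significant byte at the lowest address.
So at ascending addresses the bytes are D1 8C FB 62 F5 16 25 31.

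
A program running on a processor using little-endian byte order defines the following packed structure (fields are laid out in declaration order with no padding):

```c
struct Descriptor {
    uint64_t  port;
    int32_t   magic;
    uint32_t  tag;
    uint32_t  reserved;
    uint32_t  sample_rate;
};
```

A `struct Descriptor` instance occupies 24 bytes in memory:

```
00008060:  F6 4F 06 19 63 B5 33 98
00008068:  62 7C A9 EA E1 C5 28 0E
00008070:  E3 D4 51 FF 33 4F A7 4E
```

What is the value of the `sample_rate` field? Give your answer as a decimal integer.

`sample_rate` follows `port` (8 B), `magic` (4 B), `tag` (4 B), `reserved` (4 B), so it starts at offset 8 + 4 + 4 + 4 = 20 and occupies 4 bytes.
Bytes at offsets 20..23: 33 4F A7 4E.
Little-endian: lowest address holds the least-significant byte.
Reassemble most-significant byte first: 4E A7 4F 33 → 0x4EA74F33.
0x4EA74F33 = 1319587635.

1319587635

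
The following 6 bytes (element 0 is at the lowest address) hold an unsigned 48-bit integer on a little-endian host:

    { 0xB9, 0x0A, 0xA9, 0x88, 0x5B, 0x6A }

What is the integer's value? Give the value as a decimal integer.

116941367347897

Little-endian stores the least-significant byte at the lowest address.
Reassemble most-significant byte first: 6A 5B 88 A9 0A B9 → 0x6A5B88A90AB9.
0x6A5B88A90AB9 = 116941367347897.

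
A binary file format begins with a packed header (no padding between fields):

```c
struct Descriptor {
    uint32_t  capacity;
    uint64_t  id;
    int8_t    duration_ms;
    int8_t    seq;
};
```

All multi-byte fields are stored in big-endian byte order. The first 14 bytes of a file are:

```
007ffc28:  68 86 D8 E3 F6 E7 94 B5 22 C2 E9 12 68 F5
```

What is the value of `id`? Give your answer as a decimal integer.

`id` follows `capacity` (4 bytes), so it starts at byte offset 4 and occupies 8 bytes.
Bytes at offsets 4..11: F6 E7 94 B5 22 C2 E9 12.
Big-endian stores the most-significant byte at the lowest address.
The bytes are already most-significant first: 0xF6E794B522C2E912.
0xF6E794B522C2E912 = 17791352358643624210.

17791352358643624210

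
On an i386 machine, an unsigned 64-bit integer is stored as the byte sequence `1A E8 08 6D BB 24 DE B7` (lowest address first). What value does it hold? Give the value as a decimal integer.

13249067541177362458

Little-endian: lowest address holds the least-significant byte.
Reassemble most-significant byte first: B7 DE 24 BB 6D 08 E8 1A → 0xB7DE24BB6D08E81A.
0xB7DE24BB6D08E81A = 13249067541177362458.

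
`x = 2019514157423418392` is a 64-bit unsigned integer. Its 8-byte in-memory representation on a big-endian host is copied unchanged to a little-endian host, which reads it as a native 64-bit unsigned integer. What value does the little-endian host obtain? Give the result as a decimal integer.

1755304499506906652

2019514157423418392 in 64-bit hexadecimal is 0x1C06C16D24185C18.
Stored big-endian, the bytes at ascending addresses are 1C 06 C1 6D 24 18 5C 18.
Read back as little-endian, the first byte is least significant, giving 0x185C18246DC1061C.
0x185C18246DC1061C = 1755304499506906652.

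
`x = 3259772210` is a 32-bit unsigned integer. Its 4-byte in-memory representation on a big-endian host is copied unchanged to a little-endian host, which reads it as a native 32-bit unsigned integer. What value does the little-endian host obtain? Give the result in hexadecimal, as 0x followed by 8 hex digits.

0x322D4CC2

3259772210 in 32-bit hexadecimal is 0xC24C2D32.
Stored big-endian, the bytes at ascending addresses are C2 4C 2D 32.
Read back as little-endian, the first byte is least significant, giving 0x322D4CC2.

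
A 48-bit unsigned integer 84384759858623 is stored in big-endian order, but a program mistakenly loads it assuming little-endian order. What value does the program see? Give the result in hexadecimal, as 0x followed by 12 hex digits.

84384759858623 in 48-bit hexadecimal is 0x4CBF5BA2C5BF.
Stored big-endian, the bytes at ascending addresses are 4C BF 5B A2 C5 BF.
Read back as little-endian, the first byte is least significant, giving 0xBFC5A25BBF4C.

0xBFC5A25BBF4C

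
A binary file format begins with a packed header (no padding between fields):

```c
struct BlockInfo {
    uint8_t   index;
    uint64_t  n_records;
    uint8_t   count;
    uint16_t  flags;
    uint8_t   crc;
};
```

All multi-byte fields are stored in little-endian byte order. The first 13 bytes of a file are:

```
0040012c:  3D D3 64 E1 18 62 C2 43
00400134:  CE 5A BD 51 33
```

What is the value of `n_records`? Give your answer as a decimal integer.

14862936921832776915

`n_records` follows `index` (1 byte), so it starts at byte offset 1 and occupies 8 bytes.
Bytes at offsets 1..8: D3 64 E1 18 62 C2 43 CE.
Little-endian: lowest address holds the least-significant byte.
Reassemble most-significant byte first: CE 43 C2 62 18 E1 64 D3 → 0xCE43C26218E164D3.
0xCE43C26218E164D3 = 14862936921832776915.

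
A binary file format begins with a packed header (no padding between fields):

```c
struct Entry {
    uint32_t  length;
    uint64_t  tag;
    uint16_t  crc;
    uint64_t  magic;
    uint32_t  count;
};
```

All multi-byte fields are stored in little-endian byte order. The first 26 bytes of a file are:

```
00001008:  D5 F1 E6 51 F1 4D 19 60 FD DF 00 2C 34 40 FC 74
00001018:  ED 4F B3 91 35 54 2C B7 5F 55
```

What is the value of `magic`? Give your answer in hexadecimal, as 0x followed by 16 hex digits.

0x543591B34FED74FC

`magic` follows `length` (4 B), `tag` (8 B), `crc` (2 B), so it starts at offset 4 + 8 + 2 = 14 and occupies 8 bytes.
Bytes at offsets 14..21: FC 74 ED 4F B3 91 35 54.
Little-endian: lowest address holds the least-significant byte.
Reassemble most-significant byte first: 54 35 91 B3 4F ED 74 FC → 0x543591B34FED74FC.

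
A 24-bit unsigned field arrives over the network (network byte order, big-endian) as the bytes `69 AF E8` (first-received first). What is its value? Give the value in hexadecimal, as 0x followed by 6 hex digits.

0x69AFE8

In big-endian order the high byte comes first in memory.
The bytes are already most-significant first: 0x69AFE8.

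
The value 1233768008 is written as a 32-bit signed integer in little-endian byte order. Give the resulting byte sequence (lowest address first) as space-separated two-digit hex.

1233768008 in hexadecimal, padded to 32 bits, is 0x4989CE48.
Split into bytes (most-significant first): 49 89 CE 48.
In little-endian order the low byte comes first in memory.
So at ascending addresses the bytes are 48 CE 89 49.

48 CE 89 49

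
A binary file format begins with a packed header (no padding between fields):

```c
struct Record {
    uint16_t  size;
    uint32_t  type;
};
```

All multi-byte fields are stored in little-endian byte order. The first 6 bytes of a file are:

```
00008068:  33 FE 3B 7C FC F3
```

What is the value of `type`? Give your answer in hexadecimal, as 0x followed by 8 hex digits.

0xF3FC7C3B

`type` follows `size` (2 bytes), so it starts at byte offset 2 and occupies 4 bytes.
Bytes at offsets 2..5: 3B 7C FC F3.
Little-endian stores the least-significant byte at the lowest address.
Reassemble most-significant byte first: F3 FC 7C 3B → 0xF3FC7C3B.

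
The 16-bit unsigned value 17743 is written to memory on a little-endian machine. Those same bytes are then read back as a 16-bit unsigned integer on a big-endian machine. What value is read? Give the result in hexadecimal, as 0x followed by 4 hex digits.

0x4F45

17743 in 16-bit hexadecimal is 0x454F.
Stored little-endian, the bytes at ascending addresses are 4F 45.
Read back as big-endian, the last byte is least significant, giving 0x4F45.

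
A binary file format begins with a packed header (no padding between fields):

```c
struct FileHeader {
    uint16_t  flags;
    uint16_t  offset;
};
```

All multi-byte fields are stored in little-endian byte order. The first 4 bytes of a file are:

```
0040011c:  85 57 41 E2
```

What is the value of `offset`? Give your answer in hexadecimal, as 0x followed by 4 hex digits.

`offset` follows `flags` (2 bytes), so it starts at byte offset 2 and occupies 2 bytes.
Bytes at offsets 2..3: 41 E2.
Little-endian stores the least-significant byte at the lowest address.
Reassemble most-significant byte first: E2 41 → 0xE241.

0xE241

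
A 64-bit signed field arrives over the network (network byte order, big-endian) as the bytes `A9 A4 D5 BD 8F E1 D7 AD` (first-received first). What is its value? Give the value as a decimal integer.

Big-endian: lowest address holds the most-significant byte.
The bytes are already most-significant first: 0xA9A4D5BD8FE1D7AD.
Top bit is set, so as a signed 64-bit value this is 0xA9A4D5BD8FE1D7AD − 2^64 = -6222613774979704915.

-6222613774979704915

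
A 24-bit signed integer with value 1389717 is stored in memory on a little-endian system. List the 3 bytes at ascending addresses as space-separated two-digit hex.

95 34 15

1389717 in hexadecimal, padded to 24 bits, is 0x153495.
Split into bytes (most-significant first): 15 34 95.
Little-endian: lowest address holds the least-significant byte.
So at ascending addresses the bytes are 95 34 15.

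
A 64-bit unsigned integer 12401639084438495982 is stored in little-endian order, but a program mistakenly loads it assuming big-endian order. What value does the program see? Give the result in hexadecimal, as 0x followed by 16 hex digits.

0xEEA28E640A791BAC

12401639084438495982 in 64-bit hexadecimal is 0xAC1B790A648EA2EE.
Stored little-endian, the bytes at ascending addresses are EE A2 8E 64 0A 79 1B AC.
Read back as big-endian, the last byte is least significant, giving 0xEEA28E640A791BAC.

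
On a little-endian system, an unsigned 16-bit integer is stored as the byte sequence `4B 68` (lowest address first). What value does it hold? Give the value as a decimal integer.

26699

Little-endian stores the least-significant byte at the lowest address.
Reassemble most-significant byte first: 68 4B → 0x684B.
0x684B = 26699.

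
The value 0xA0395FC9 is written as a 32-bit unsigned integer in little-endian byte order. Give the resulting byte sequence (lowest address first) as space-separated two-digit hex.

Split into bytes (most-significant first): A0 39 5F C9.
Little-endian stores the least-significant byte at the lowest address.
So at ascending addresses the bytes are C9 5F 39 A0.

C9 5F 39 A0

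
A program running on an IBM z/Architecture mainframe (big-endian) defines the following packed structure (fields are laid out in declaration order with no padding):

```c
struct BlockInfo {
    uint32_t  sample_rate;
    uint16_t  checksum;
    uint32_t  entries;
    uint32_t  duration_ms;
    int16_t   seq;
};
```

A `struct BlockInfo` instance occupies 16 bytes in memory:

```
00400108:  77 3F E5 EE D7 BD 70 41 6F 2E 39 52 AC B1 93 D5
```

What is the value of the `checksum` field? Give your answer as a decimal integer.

55229

`checksum` follows `sample_rate` (4 bytes), so it starts at byte offset 4 and occupies 2 bytes.
Bytes at offsets 4..5: D7 BD.
Big-endian stores the most-significant byte at the lowest address.
The bytes are already most-significant first: 0xD7BD.
0xD7BD = 55229.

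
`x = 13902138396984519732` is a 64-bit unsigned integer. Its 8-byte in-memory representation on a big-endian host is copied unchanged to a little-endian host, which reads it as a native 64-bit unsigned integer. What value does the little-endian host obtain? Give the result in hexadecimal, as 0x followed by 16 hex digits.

13902138396984519732 in 64-bit hexadecimal is 0xC0EE51372294AC34.
Stored big-endian, the bytes at ascending addresses are C0 EE 51 37 22 94 AC 34.
Read back as little-endian, the first byte is least significant, giving 0x34AC94223751EEC0.

0x34AC94223751EEC0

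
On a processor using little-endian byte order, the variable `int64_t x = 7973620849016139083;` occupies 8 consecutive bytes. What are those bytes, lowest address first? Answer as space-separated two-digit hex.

7973620849016139083 in hexadecimal, padded to 64 bits, is 0x6EA7FDEA87416D4B.
Split into bytes (most-significant first): 6E A7 FD EA 87 41 6D 4B.
Little-endian: lowest address holds the least-significant byte.
So at ascending addresses the bytes are 4B 6D 41 87 EA FD A7 6E.

4B 6D 41 87 EA FD A7 6E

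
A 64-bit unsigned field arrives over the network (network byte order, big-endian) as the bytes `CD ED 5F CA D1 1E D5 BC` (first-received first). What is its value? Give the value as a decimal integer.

In big-endian order the high byte comes first in memory.
The bytes are already most-significant first: 0xCDED5FCAD11ED5BC.
0xCDED5FCAD11ED5BC = 14838621671952143804.

14838621671952143804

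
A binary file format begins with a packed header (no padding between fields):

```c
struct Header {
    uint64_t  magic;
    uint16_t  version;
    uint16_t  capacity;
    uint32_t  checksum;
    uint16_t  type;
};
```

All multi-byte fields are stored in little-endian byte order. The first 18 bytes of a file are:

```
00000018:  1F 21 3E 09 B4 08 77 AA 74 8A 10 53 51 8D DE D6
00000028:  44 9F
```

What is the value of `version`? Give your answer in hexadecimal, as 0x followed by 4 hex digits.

`version` follows `magic` (8 bytes), so it starts at byte offset 8 and occupies 2 bytes.
Bytes at offsets 8..9: 74 8A.
Little-endian stores the least-significant byte at the lowest address.
Reassemble most-significant byte first: 8A 74 → 0x8A74.

0x8A74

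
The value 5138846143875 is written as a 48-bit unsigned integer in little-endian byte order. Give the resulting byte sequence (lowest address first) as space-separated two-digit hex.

5138846143875 in hexadecimal, padded to 48 bits, is 0x04AC7B195583.
Split into bytes (most-significant first): 04 AC 7B 19 55 83.
Little-endian: lowest address holds the least-significant byte.
So at ascending addresses the bytes are 83 55 19 7B AC 04.

83 55 19 7B AC 04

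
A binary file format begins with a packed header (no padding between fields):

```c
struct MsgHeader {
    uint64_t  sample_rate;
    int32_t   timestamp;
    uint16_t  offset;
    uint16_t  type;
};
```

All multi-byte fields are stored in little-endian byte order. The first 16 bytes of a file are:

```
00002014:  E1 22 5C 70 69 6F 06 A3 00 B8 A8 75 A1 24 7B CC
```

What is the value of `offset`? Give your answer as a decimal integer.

`offset` follows `sample_rate` (8 B), `timestamp` (4 B), so it starts at offset 8 + 4 = 12 and occupies 2 bytes.
Bytes at offsets 12..13: A1 24.
Little-endian stores the least-significant byte at the lowest address.
Reassemble most-significant byte first: 24 A1 → 0x24A1.
0x24A1 = 9377.

9377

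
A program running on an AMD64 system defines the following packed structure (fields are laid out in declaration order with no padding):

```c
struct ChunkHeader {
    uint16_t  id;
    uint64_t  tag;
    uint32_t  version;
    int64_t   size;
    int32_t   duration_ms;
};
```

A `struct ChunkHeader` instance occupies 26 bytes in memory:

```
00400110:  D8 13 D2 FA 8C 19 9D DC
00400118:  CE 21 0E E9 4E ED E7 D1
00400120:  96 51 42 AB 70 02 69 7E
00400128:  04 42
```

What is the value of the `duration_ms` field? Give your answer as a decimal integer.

`duration_ms` follows `id` (2 B), `tag` (8 B), `version` (4 B), `size` (8 B), so it starts at offset 2 + 8 + 4 + 8 = 22 and occupies 4 bytes.
Bytes at offsets 22..25: 69 7E 04 42.
In little-endian order the low byte comes first in memory.
Reassemble most-significant byte first: 42 04 7E 69 → 0x42047E69.
0x42047E69 = 1107590761.

1107590761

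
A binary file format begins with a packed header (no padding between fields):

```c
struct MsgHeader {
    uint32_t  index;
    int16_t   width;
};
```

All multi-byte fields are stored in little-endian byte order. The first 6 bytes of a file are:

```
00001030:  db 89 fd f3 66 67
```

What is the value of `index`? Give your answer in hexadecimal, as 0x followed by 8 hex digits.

0xF3FD89DB

`index` is the first field, at byte offset 0, occupying 4 bytes.
Bytes at offsets 0..3: DB 89 FD F3.
Little-endian stores the least-significant byte at the lowest address.
Reassemble most-significant byte first: F3 FD 89 DB → 0xF3FD89DB.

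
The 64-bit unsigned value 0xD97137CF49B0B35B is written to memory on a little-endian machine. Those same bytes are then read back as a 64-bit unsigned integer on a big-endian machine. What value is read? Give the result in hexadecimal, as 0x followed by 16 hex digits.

Stored little-endian, the bytes at ascending addresses are 5B B3 B0 49 CF 37 71 D9.
Read back as big-endian, the last byte is least significant, giving 0x5BB3B049CF3771D9.

0x5BB3B049CF3771D9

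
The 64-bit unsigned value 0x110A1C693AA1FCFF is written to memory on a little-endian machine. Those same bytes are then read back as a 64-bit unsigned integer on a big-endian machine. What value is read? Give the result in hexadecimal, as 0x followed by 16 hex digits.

Stored little-endian, the bytes at ascending addresses are FF FC A1 3A 69 1C 0A 11.
Read back as big-endian, the last byte is least significant, giving 0xFFFCA13A691C0A11.

0xFFFCA13A691C0A11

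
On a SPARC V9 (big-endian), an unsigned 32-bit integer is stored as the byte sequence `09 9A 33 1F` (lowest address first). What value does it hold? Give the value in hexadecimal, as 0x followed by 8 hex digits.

Big-endian: lowest address holds the most-significant byte.
The bytes are already most-significant first: 0x099A331F.

0x099A331F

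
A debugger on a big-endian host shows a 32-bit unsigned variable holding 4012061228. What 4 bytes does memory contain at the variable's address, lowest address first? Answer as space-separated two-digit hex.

EF 23 32 2C

4012061228 in hexadecimal, padded to 32 bits, is 0xEF23322C.
Split into bytes (most-significant first): EF 23 32 2C.
In big-endian order the high byte comes first in memory.
So the memory order matches the most-significant-first order: EF 23 32 2C.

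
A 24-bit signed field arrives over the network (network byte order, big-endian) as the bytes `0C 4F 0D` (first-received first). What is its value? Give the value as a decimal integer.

806669

Big-endian: lowest address holds the most-significant byte.
The bytes are already most-significant first: 0x0C4F0D.
0x0C4F0D = 806669.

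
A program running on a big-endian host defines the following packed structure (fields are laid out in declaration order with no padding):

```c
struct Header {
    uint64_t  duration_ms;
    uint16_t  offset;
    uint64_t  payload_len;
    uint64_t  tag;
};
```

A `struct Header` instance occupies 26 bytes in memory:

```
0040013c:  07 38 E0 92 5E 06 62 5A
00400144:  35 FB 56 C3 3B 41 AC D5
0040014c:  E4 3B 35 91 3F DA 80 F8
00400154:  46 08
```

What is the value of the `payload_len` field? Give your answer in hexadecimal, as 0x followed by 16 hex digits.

0x56C33B41ACD5E43B

`payload_len` follows `duration_ms` (8 B), `offset` (2 B), so it starts at offset 8 + 2 = 10 and occupies 8 bytes.
Bytes at offsets 10..17: 56 C3 3B 41 AC D5 E4 3B.
Big-endian stores the most-significant byte at the lowest address.
The bytes are already most-significant first: 0x56C33B41ACD5E43B.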